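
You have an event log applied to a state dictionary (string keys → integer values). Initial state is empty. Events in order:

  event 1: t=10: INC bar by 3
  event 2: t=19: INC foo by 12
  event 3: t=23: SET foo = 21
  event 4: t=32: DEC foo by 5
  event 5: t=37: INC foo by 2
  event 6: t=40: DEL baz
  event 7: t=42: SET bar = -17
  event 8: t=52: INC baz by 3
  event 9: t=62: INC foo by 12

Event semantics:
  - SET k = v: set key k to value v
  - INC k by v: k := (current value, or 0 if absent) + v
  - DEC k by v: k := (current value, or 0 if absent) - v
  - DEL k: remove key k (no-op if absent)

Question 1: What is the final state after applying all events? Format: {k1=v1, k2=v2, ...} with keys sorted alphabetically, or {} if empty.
  after event 1 (t=10: INC bar by 3): {bar=3}
  after event 2 (t=19: INC foo by 12): {bar=3, foo=12}
  after event 3 (t=23: SET foo = 21): {bar=3, foo=21}
  after event 4 (t=32: DEC foo by 5): {bar=3, foo=16}
  after event 5 (t=37: INC foo by 2): {bar=3, foo=18}
  after event 6 (t=40: DEL baz): {bar=3, foo=18}
  after event 7 (t=42: SET bar = -17): {bar=-17, foo=18}
  after event 8 (t=52: INC baz by 3): {bar=-17, baz=3, foo=18}
  after event 9 (t=62: INC foo by 12): {bar=-17, baz=3, foo=30}

Answer: {bar=-17, baz=3, foo=30}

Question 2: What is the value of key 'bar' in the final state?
Track key 'bar' through all 9 events:
  event 1 (t=10: INC bar by 3): bar (absent) -> 3
  event 2 (t=19: INC foo by 12): bar unchanged
  event 3 (t=23: SET foo = 21): bar unchanged
  event 4 (t=32: DEC foo by 5): bar unchanged
  event 5 (t=37: INC foo by 2): bar unchanged
  event 6 (t=40: DEL baz): bar unchanged
  event 7 (t=42: SET bar = -17): bar 3 -> -17
  event 8 (t=52: INC baz by 3): bar unchanged
  event 9 (t=62: INC foo by 12): bar unchanged
Final: bar = -17

Answer: -17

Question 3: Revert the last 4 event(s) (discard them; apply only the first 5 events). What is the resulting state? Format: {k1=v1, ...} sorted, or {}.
Answer: {bar=3, foo=18}

Derivation:
Keep first 5 events (discard last 4):
  after event 1 (t=10: INC bar by 3): {bar=3}
  after event 2 (t=19: INC foo by 12): {bar=3, foo=12}
  after event 3 (t=23: SET foo = 21): {bar=3, foo=21}
  after event 4 (t=32: DEC foo by 5): {bar=3, foo=16}
  after event 5 (t=37: INC foo by 2): {bar=3, foo=18}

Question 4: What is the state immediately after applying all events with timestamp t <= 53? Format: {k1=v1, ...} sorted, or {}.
Answer: {bar=-17, baz=3, foo=18}

Derivation:
Apply events with t <= 53 (8 events):
  after event 1 (t=10: INC bar by 3): {bar=3}
  after event 2 (t=19: INC foo by 12): {bar=3, foo=12}
  after event 3 (t=23: SET foo = 21): {bar=3, foo=21}
  after event 4 (t=32: DEC foo by 5): {bar=3, foo=16}
  after event 5 (t=37: INC foo by 2): {bar=3, foo=18}
  after event 6 (t=40: DEL baz): {bar=3, foo=18}
  after event 7 (t=42: SET bar = -17): {bar=-17, foo=18}
  after event 8 (t=52: INC baz by 3): {bar=-17, baz=3, foo=18}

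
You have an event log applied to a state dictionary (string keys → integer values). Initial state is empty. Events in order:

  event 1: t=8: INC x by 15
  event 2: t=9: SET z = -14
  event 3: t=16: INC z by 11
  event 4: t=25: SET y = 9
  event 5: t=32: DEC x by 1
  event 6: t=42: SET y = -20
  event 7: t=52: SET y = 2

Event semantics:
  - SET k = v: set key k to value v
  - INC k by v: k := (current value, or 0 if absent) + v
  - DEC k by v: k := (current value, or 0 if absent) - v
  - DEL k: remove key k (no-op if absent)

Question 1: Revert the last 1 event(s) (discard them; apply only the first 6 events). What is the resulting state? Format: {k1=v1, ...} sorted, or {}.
Answer: {x=14, y=-20, z=-3}

Derivation:
Keep first 6 events (discard last 1):
  after event 1 (t=8: INC x by 15): {x=15}
  after event 2 (t=9: SET z = -14): {x=15, z=-14}
  after event 3 (t=16: INC z by 11): {x=15, z=-3}
  after event 4 (t=25: SET y = 9): {x=15, y=9, z=-3}
  after event 5 (t=32: DEC x by 1): {x=14, y=9, z=-3}
  after event 6 (t=42: SET y = -20): {x=14, y=-20, z=-3}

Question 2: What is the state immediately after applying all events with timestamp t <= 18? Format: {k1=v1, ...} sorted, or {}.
Apply events with t <= 18 (3 events):
  after event 1 (t=8: INC x by 15): {x=15}
  after event 2 (t=9: SET z = -14): {x=15, z=-14}
  after event 3 (t=16: INC z by 11): {x=15, z=-3}

Answer: {x=15, z=-3}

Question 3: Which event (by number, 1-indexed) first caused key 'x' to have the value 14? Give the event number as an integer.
Looking for first event where x becomes 14:
  event 1: x = 15
  event 2: x = 15
  event 3: x = 15
  event 4: x = 15
  event 5: x 15 -> 14  <-- first match

Answer: 5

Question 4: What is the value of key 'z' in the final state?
Answer: -3

Derivation:
Track key 'z' through all 7 events:
  event 1 (t=8: INC x by 15): z unchanged
  event 2 (t=9: SET z = -14): z (absent) -> -14
  event 3 (t=16: INC z by 11): z -14 -> -3
  event 4 (t=25: SET y = 9): z unchanged
  event 5 (t=32: DEC x by 1): z unchanged
  event 6 (t=42: SET y = -20): z unchanged
  event 7 (t=52: SET y = 2): z unchanged
Final: z = -3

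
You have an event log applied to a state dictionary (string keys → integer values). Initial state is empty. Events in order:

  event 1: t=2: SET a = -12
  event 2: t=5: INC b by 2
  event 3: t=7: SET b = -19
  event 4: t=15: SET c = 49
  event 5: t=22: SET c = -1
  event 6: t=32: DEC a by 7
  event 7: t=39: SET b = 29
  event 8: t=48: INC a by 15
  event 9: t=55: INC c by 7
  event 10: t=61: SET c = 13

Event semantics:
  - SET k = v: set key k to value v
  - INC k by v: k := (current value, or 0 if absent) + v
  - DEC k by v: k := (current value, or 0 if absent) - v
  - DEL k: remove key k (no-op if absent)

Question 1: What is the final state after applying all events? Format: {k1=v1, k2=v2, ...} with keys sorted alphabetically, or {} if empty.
Answer: {a=-4, b=29, c=13}

Derivation:
  after event 1 (t=2: SET a = -12): {a=-12}
  after event 2 (t=5: INC b by 2): {a=-12, b=2}
  after event 3 (t=7: SET b = -19): {a=-12, b=-19}
  after event 4 (t=15: SET c = 49): {a=-12, b=-19, c=49}
  after event 5 (t=22: SET c = -1): {a=-12, b=-19, c=-1}
  after event 6 (t=32: DEC a by 7): {a=-19, b=-19, c=-1}
  after event 7 (t=39: SET b = 29): {a=-19, b=29, c=-1}
  after event 8 (t=48: INC a by 15): {a=-4, b=29, c=-1}
  after event 9 (t=55: INC c by 7): {a=-4, b=29, c=6}
  after event 10 (t=61: SET c = 13): {a=-4, b=29, c=13}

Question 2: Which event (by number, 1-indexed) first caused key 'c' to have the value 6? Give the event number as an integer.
Looking for first event where c becomes 6:
  event 4: c = 49
  event 5: c = -1
  event 6: c = -1
  event 7: c = -1
  event 8: c = -1
  event 9: c -1 -> 6  <-- first match

Answer: 9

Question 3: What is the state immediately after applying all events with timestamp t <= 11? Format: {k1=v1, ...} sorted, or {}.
Apply events with t <= 11 (3 events):
  after event 1 (t=2: SET a = -12): {a=-12}
  after event 2 (t=5: INC b by 2): {a=-12, b=2}
  after event 3 (t=7: SET b = -19): {a=-12, b=-19}

Answer: {a=-12, b=-19}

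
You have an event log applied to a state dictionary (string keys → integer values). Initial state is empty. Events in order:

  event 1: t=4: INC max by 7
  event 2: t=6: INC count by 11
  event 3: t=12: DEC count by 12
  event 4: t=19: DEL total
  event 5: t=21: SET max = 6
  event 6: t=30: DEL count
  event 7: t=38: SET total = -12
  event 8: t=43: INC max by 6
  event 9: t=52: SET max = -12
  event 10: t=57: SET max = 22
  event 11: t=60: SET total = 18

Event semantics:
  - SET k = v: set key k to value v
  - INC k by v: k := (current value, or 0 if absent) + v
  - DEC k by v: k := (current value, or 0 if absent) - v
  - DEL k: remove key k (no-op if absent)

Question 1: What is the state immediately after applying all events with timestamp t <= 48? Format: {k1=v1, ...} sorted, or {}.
Answer: {max=12, total=-12}

Derivation:
Apply events with t <= 48 (8 events):
  after event 1 (t=4: INC max by 7): {max=7}
  after event 2 (t=6: INC count by 11): {count=11, max=7}
  after event 3 (t=12: DEC count by 12): {count=-1, max=7}
  after event 4 (t=19: DEL total): {count=-1, max=7}
  after event 5 (t=21: SET max = 6): {count=-1, max=6}
  after event 6 (t=30: DEL count): {max=6}
  after event 7 (t=38: SET total = -12): {max=6, total=-12}
  after event 8 (t=43: INC max by 6): {max=12, total=-12}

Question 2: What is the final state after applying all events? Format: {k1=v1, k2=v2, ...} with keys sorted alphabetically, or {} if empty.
  after event 1 (t=4: INC max by 7): {max=7}
  after event 2 (t=6: INC count by 11): {count=11, max=7}
  after event 3 (t=12: DEC count by 12): {count=-1, max=7}
  after event 4 (t=19: DEL total): {count=-1, max=7}
  after event 5 (t=21: SET max = 6): {count=-1, max=6}
  after event 6 (t=30: DEL count): {max=6}
  after event 7 (t=38: SET total = -12): {max=6, total=-12}
  after event 8 (t=43: INC max by 6): {max=12, total=-12}
  after event 9 (t=52: SET max = -12): {max=-12, total=-12}
  after event 10 (t=57: SET max = 22): {max=22, total=-12}
  after event 11 (t=60: SET total = 18): {max=22, total=18}

Answer: {max=22, total=18}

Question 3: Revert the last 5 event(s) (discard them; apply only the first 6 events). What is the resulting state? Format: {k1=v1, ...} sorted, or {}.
Answer: {max=6}

Derivation:
Keep first 6 events (discard last 5):
  after event 1 (t=4: INC max by 7): {max=7}
  after event 2 (t=6: INC count by 11): {count=11, max=7}
  after event 3 (t=12: DEC count by 12): {count=-1, max=7}
  after event 4 (t=19: DEL total): {count=-1, max=7}
  after event 5 (t=21: SET max = 6): {count=-1, max=6}
  after event 6 (t=30: DEL count): {max=6}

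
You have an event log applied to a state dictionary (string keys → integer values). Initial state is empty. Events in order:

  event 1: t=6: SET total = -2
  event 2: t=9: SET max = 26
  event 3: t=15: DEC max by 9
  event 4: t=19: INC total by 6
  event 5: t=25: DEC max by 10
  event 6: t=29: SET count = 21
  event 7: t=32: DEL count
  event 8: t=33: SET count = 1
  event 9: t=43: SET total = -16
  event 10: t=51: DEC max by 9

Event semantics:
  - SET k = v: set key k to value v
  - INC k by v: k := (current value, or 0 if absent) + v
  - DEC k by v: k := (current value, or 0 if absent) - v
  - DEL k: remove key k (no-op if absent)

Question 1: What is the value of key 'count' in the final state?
Answer: 1

Derivation:
Track key 'count' through all 10 events:
  event 1 (t=6: SET total = -2): count unchanged
  event 2 (t=9: SET max = 26): count unchanged
  event 3 (t=15: DEC max by 9): count unchanged
  event 4 (t=19: INC total by 6): count unchanged
  event 5 (t=25: DEC max by 10): count unchanged
  event 6 (t=29: SET count = 21): count (absent) -> 21
  event 7 (t=32: DEL count): count 21 -> (absent)
  event 8 (t=33: SET count = 1): count (absent) -> 1
  event 9 (t=43: SET total = -16): count unchanged
  event 10 (t=51: DEC max by 9): count unchanged
Final: count = 1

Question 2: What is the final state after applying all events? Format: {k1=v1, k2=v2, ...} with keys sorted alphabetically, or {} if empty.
Answer: {count=1, max=-2, total=-16}

Derivation:
  after event 1 (t=6: SET total = -2): {total=-2}
  after event 2 (t=9: SET max = 26): {max=26, total=-2}
  after event 3 (t=15: DEC max by 9): {max=17, total=-2}
  after event 4 (t=19: INC total by 6): {max=17, total=4}
  after event 5 (t=25: DEC max by 10): {max=7, total=4}
  after event 6 (t=29: SET count = 21): {count=21, max=7, total=4}
  after event 7 (t=32: DEL count): {max=7, total=4}
  after event 8 (t=33: SET count = 1): {count=1, max=7, total=4}
  after event 9 (t=43: SET total = -16): {count=1, max=7, total=-16}
  after event 10 (t=51: DEC max by 9): {count=1, max=-2, total=-16}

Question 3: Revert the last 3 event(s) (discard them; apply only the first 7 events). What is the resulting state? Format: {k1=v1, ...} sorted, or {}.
Keep first 7 events (discard last 3):
  after event 1 (t=6: SET total = -2): {total=-2}
  after event 2 (t=9: SET max = 26): {max=26, total=-2}
  after event 3 (t=15: DEC max by 9): {max=17, total=-2}
  after event 4 (t=19: INC total by 6): {max=17, total=4}
  after event 5 (t=25: DEC max by 10): {max=7, total=4}
  after event 6 (t=29: SET count = 21): {count=21, max=7, total=4}
  after event 7 (t=32: DEL count): {max=7, total=4}

Answer: {max=7, total=4}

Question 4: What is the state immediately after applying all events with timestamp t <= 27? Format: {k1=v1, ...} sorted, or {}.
Answer: {max=7, total=4}

Derivation:
Apply events with t <= 27 (5 events):
  after event 1 (t=6: SET total = -2): {total=-2}
  after event 2 (t=9: SET max = 26): {max=26, total=-2}
  after event 3 (t=15: DEC max by 9): {max=17, total=-2}
  after event 4 (t=19: INC total by 6): {max=17, total=4}
  after event 5 (t=25: DEC max by 10): {max=7, total=4}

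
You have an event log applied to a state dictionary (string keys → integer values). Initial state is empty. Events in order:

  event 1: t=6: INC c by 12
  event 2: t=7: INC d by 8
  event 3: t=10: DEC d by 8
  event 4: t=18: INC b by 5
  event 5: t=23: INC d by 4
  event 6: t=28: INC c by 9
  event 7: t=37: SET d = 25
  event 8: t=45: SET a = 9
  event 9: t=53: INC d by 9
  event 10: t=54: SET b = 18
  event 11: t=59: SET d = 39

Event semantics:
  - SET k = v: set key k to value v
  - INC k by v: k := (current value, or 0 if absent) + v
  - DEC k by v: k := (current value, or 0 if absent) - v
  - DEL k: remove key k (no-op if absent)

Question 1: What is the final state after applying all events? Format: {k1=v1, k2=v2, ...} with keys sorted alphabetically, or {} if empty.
  after event 1 (t=6: INC c by 12): {c=12}
  after event 2 (t=7: INC d by 8): {c=12, d=8}
  after event 3 (t=10: DEC d by 8): {c=12, d=0}
  after event 4 (t=18: INC b by 5): {b=5, c=12, d=0}
  after event 5 (t=23: INC d by 4): {b=5, c=12, d=4}
  after event 6 (t=28: INC c by 9): {b=5, c=21, d=4}
  after event 7 (t=37: SET d = 25): {b=5, c=21, d=25}
  after event 8 (t=45: SET a = 9): {a=9, b=5, c=21, d=25}
  after event 9 (t=53: INC d by 9): {a=9, b=5, c=21, d=34}
  after event 10 (t=54: SET b = 18): {a=9, b=18, c=21, d=34}
  after event 11 (t=59: SET d = 39): {a=9, b=18, c=21, d=39}

Answer: {a=9, b=18, c=21, d=39}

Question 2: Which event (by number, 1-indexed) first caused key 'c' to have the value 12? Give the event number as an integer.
Answer: 1

Derivation:
Looking for first event where c becomes 12:
  event 1: c (absent) -> 12  <-- first match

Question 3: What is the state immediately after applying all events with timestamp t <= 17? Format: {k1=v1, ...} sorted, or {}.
Answer: {c=12, d=0}

Derivation:
Apply events with t <= 17 (3 events):
  after event 1 (t=6: INC c by 12): {c=12}
  after event 2 (t=7: INC d by 8): {c=12, d=8}
  after event 3 (t=10: DEC d by 8): {c=12, d=0}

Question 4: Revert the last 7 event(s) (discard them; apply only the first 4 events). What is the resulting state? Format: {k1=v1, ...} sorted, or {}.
Answer: {b=5, c=12, d=0}

Derivation:
Keep first 4 events (discard last 7):
  after event 1 (t=6: INC c by 12): {c=12}
  after event 2 (t=7: INC d by 8): {c=12, d=8}
  after event 3 (t=10: DEC d by 8): {c=12, d=0}
  after event 4 (t=18: INC b by 5): {b=5, c=12, d=0}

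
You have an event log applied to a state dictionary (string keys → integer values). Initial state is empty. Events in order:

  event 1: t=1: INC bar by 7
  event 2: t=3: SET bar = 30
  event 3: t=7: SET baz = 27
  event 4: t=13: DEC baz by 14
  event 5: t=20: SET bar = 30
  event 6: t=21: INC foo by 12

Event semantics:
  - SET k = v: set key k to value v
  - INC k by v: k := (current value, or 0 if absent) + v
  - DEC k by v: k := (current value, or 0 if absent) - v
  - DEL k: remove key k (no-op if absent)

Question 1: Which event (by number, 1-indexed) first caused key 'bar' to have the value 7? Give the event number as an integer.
Answer: 1

Derivation:
Looking for first event where bar becomes 7:
  event 1: bar (absent) -> 7  <-- first match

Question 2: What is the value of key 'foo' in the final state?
Answer: 12

Derivation:
Track key 'foo' through all 6 events:
  event 1 (t=1: INC bar by 7): foo unchanged
  event 2 (t=3: SET bar = 30): foo unchanged
  event 3 (t=7: SET baz = 27): foo unchanged
  event 4 (t=13: DEC baz by 14): foo unchanged
  event 5 (t=20: SET bar = 30): foo unchanged
  event 6 (t=21: INC foo by 12): foo (absent) -> 12
Final: foo = 12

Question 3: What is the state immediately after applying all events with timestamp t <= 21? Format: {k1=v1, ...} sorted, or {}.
Answer: {bar=30, baz=13, foo=12}

Derivation:
Apply events with t <= 21 (6 events):
  after event 1 (t=1: INC bar by 7): {bar=7}
  after event 2 (t=3: SET bar = 30): {bar=30}
  after event 3 (t=7: SET baz = 27): {bar=30, baz=27}
  after event 4 (t=13: DEC baz by 14): {bar=30, baz=13}
  after event 5 (t=20: SET bar = 30): {bar=30, baz=13}
  after event 6 (t=21: INC foo by 12): {bar=30, baz=13, foo=12}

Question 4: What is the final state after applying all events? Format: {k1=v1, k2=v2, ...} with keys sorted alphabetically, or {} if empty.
Answer: {bar=30, baz=13, foo=12}

Derivation:
  after event 1 (t=1: INC bar by 7): {bar=7}
  after event 2 (t=3: SET bar = 30): {bar=30}
  after event 3 (t=7: SET baz = 27): {bar=30, baz=27}
  after event 4 (t=13: DEC baz by 14): {bar=30, baz=13}
  after event 5 (t=20: SET bar = 30): {bar=30, baz=13}
  after event 6 (t=21: INC foo by 12): {bar=30, baz=13, foo=12}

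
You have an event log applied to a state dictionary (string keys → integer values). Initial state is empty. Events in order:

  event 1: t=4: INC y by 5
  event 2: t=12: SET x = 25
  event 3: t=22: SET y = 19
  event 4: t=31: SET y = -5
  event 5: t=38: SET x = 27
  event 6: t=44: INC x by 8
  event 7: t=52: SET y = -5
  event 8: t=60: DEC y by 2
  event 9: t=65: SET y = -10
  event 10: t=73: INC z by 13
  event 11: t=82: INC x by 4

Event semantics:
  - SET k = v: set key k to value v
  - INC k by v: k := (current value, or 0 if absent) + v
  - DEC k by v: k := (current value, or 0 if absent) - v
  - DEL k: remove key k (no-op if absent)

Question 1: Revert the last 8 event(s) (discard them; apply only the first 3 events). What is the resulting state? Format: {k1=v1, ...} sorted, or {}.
Keep first 3 events (discard last 8):
  after event 1 (t=4: INC y by 5): {y=5}
  after event 2 (t=12: SET x = 25): {x=25, y=5}
  after event 3 (t=22: SET y = 19): {x=25, y=19}

Answer: {x=25, y=19}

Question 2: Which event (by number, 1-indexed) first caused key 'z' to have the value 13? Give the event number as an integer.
Answer: 10

Derivation:
Looking for first event where z becomes 13:
  event 10: z (absent) -> 13  <-- first match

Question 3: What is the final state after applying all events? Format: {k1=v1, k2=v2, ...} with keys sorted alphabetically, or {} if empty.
  after event 1 (t=4: INC y by 5): {y=5}
  after event 2 (t=12: SET x = 25): {x=25, y=5}
  after event 3 (t=22: SET y = 19): {x=25, y=19}
  after event 4 (t=31: SET y = -5): {x=25, y=-5}
  after event 5 (t=38: SET x = 27): {x=27, y=-5}
  after event 6 (t=44: INC x by 8): {x=35, y=-5}
  after event 7 (t=52: SET y = -5): {x=35, y=-5}
  after event 8 (t=60: DEC y by 2): {x=35, y=-7}
  after event 9 (t=65: SET y = -10): {x=35, y=-10}
  after event 10 (t=73: INC z by 13): {x=35, y=-10, z=13}
  after event 11 (t=82: INC x by 4): {x=39, y=-10, z=13}

Answer: {x=39, y=-10, z=13}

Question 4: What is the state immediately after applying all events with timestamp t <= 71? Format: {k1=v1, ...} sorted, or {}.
Answer: {x=35, y=-10}

Derivation:
Apply events with t <= 71 (9 events):
  after event 1 (t=4: INC y by 5): {y=5}
  after event 2 (t=12: SET x = 25): {x=25, y=5}
  after event 3 (t=22: SET y = 19): {x=25, y=19}
  after event 4 (t=31: SET y = -5): {x=25, y=-5}
  after event 5 (t=38: SET x = 27): {x=27, y=-5}
  after event 6 (t=44: INC x by 8): {x=35, y=-5}
  after event 7 (t=52: SET y = -5): {x=35, y=-5}
  after event 8 (t=60: DEC y by 2): {x=35, y=-7}
  after event 9 (t=65: SET y = -10): {x=35, y=-10}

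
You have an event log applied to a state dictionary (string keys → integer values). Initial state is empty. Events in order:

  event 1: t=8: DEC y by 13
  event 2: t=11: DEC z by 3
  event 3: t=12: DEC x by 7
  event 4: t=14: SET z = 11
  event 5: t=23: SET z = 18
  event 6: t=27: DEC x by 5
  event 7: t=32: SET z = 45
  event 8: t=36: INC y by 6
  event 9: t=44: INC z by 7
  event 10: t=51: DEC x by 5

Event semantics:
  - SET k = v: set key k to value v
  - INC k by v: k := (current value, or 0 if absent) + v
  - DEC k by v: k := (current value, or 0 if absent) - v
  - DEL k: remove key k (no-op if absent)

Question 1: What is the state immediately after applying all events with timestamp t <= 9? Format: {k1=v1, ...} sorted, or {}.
Answer: {y=-13}

Derivation:
Apply events with t <= 9 (1 events):
  after event 1 (t=8: DEC y by 13): {y=-13}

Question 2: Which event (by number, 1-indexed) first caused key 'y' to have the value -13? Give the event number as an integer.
Answer: 1

Derivation:
Looking for first event where y becomes -13:
  event 1: y (absent) -> -13  <-- first match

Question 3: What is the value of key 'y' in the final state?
Track key 'y' through all 10 events:
  event 1 (t=8: DEC y by 13): y (absent) -> -13
  event 2 (t=11: DEC z by 3): y unchanged
  event 3 (t=12: DEC x by 7): y unchanged
  event 4 (t=14: SET z = 11): y unchanged
  event 5 (t=23: SET z = 18): y unchanged
  event 6 (t=27: DEC x by 5): y unchanged
  event 7 (t=32: SET z = 45): y unchanged
  event 8 (t=36: INC y by 6): y -13 -> -7
  event 9 (t=44: INC z by 7): y unchanged
  event 10 (t=51: DEC x by 5): y unchanged
Final: y = -7

Answer: -7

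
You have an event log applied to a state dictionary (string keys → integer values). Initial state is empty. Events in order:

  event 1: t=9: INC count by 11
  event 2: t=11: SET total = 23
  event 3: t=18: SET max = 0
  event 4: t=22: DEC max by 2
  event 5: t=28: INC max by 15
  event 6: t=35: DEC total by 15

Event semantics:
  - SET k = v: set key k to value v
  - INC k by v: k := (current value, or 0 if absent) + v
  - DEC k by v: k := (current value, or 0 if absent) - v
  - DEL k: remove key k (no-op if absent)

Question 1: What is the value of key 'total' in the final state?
Answer: 8

Derivation:
Track key 'total' through all 6 events:
  event 1 (t=9: INC count by 11): total unchanged
  event 2 (t=11: SET total = 23): total (absent) -> 23
  event 3 (t=18: SET max = 0): total unchanged
  event 4 (t=22: DEC max by 2): total unchanged
  event 5 (t=28: INC max by 15): total unchanged
  event 6 (t=35: DEC total by 15): total 23 -> 8
Final: total = 8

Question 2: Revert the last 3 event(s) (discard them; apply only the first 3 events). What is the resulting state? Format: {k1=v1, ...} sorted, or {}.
Answer: {count=11, max=0, total=23}

Derivation:
Keep first 3 events (discard last 3):
  after event 1 (t=9: INC count by 11): {count=11}
  after event 2 (t=11: SET total = 23): {count=11, total=23}
  after event 3 (t=18: SET max = 0): {count=11, max=0, total=23}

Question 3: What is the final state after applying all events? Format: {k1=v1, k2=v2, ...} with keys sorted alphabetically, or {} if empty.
  after event 1 (t=9: INC count by 11): {count=11}
  after event 2 (t=11: SET total = 23): {count=11, total=23}
  after event 3 (t=18: SET max = 0): {count=11, max=0, total=23}
  after event 4 (t=22: DEC max by 2): {count=11, max=-2, total=23}
  after event 5 (t=28: INC max by 15): {count=11, max=13, total=23}
  after event 6 (t=35: DEC total by 15): {count=11, max=13, total=8}

Answer: {count=11, max=13, total=8}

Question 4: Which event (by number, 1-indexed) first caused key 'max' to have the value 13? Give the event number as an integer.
Looking for first event where max becomes 13:
  event 3: max = 0
  event 4: max = -2
  event 5: max -2 -> 13  <-- first match

Answer: 5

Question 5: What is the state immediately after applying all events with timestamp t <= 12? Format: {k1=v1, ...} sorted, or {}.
Apply events with t <= 12 (2 events):
  after event 1 (t=9: INC count by 11): {count=11}
  after event 2 (t=11: SET total = 23): {count=11, total=23}

Answer: {count=11, total=23}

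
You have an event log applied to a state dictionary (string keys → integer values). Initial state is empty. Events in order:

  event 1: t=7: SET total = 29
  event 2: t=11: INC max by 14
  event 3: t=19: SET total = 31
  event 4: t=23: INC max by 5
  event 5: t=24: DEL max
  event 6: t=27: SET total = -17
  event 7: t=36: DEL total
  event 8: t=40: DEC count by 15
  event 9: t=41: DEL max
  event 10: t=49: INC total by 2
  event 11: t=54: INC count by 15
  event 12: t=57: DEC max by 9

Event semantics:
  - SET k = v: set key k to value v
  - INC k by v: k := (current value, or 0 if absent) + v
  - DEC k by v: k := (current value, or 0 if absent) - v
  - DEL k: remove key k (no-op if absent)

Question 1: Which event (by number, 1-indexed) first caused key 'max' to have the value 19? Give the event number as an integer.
Looking for first event where max becomes 19:
  event 2: max = 14
  event 3: max = 14
  event 4: max 14 -> 19  <-- first match

Answer: 4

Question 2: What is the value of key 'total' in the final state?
Answer: 2

Derivation:
Track key 'total' through all 12 events:
  event 1 (t=7: SET total = 29): total (absent) -> 29
  event 2 (t=11: INC max by 14): total unchanged
  event 3 (t=19: SET total = 31): total 29 -> 31
  event 4 (t=23: INC max by 5): total unchanged
  event 5 (t=24: DEL max): total unchanged
  event 6 (t=27: SET total = -17): total 31 -> -17
  event 7 (t=36: DEL total): total -17 -> (absent)
  event 8 (t=40: DEC count by 15): total unchanged
  event 9 (t=41: DEL max): total unchanged
  event 10 (t=49: INC total by 2): total (absent) -> 2
  event 11 (t=54: INC count by 15): total unchanged
  event 12 (t=57: DEC max by 9): total unchanged
Final: total = 2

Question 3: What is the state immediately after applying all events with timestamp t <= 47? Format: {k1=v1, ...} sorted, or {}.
Answer: {count=-15}

Derivation:
Apply events with t <= 47 (9 events):
  after event 1 (t=7: SET total = 29): {total=29}
  after event 2 (t=11: INC max by 14): {max=14, total=29}
  after event 3 (t=19: SET total = 31): {max=14, total=31}
  after event 4 (t=23: INC max by 5): {max=19, total=31}
  after event 5 (t=24: DEL max): {total=31}
  after event 6 (t=27: SET total = -17): {total=-17}
  after event 7 (t=36: DEL total): {}
  after event 8 (t=40: DEC count by 15): {count=-15}
  after event 9 (t=41: DEL max): {count=-15}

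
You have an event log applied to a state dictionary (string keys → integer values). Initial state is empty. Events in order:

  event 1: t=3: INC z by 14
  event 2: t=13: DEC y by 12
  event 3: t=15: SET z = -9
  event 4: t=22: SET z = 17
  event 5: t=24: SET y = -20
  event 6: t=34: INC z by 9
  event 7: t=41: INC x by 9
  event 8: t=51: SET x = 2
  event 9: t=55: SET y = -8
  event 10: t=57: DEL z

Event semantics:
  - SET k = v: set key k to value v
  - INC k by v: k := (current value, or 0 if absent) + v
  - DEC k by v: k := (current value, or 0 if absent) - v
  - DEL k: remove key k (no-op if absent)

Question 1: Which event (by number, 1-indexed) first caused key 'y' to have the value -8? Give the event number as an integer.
Looking for first event where y becomes -8:
  event 2: y = -12
  event 3: y = -12
  event 4: y = -12
  event 5: y = -20
  event 6: y = -20
  event 7: y = -20
  event 8: y = -20
  event 9: y -20 -> -8  <-- first match

Answer: 9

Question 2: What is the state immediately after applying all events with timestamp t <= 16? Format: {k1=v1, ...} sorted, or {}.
Answer: {y=-12, z=-9}

Derivation:
Apply events with t <= 16 (3 events):
  after event 1 (t=3: INC z by 14): {z=14}
  after event 2 (t=13: DEC y by 12): {y=-12, z=14}
  after event 3 (t=15: SET z = -9): {y=-12, z=-9}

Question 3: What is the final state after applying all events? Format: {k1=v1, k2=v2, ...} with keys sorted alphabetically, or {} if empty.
Answer: {x=2, y=-8}

Derivation:
  after event 1 (t=3: INC z by 14): {z=14}
  after event 2 (t=13: DEC y by 12): {y=-12, z=14}
  after event 3 (t=15: SET z = -9): {y=-12, z=-9}
  after event 4 (t=22: SET z = 17): {y=-12, z=17}
  after event 5 (t=24: SET y = -20): {y=-20, z=17}
  after event 6 (t=34: INC z by 9): {y=-20, z=26}
  after event 7 (t=41: INC x by 9): {x=9, y=-20, z=26}
  after event 8 (t=51: SET x = 2): {x=2, y=-20, z=26}
  after event 9 (t=55: SET y = -8): {x=2, y=-8, z=26}
  after event 10 (t=57: DEL z): {x=2, y=-8}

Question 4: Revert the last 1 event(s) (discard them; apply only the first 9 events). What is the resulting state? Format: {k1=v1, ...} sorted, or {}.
Answer: {x=2, y=-8, z=26}

Derivation:
Keep first 9 events (discard last 1):
  after event 1 (t=3: INC z by 14): {z=14}
  after event 2 (t=13: DEC y by 12): {y=-12, z=14}
  after event 3 (t=15: SET z = -9): {y=-12, z=-9}
  after event 4 (t=22: SET z = 17): {y=-12, z=17}
  after event 5 (t=24: SET y = -20): {y=-20, z=17}
  after event 6 (t=34: INC z by 9): {y=-20, z=26}
  after event 7 (t=41: INC x by 9): {x=9, y=-20, z=26}
  after event 8 (t=51: SET x = 2): {x=2, y=-20, z=26}
  after event 9 (t=55: SET y = -8): {x=2, y=-8, z=26}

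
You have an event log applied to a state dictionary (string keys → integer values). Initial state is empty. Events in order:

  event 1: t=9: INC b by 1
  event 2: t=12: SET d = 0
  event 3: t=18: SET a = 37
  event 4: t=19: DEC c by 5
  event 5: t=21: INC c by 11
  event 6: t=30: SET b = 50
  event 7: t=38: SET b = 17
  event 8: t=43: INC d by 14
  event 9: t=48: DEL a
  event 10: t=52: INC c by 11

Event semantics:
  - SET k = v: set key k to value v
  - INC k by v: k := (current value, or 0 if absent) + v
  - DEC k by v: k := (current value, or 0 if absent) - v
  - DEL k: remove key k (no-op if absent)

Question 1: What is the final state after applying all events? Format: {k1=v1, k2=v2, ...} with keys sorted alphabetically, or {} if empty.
Answer: {b=17, c=17, d=14}

Derivation:
  after event 1 (t=9: INC b by 1): {b=1}
  after event 2 (t=12: SET d = 0): {b=1, d=0}
  after event 3 (t=18: SET a = 37): {a=37, b=1, d=0}
  after event 4 (t=19: DEC c by 5): {a=37, b=1, c=-5, d=0}
  after event 5 (t=21: INC c by 11): {a=37, b=1, c=6, d=0}
  after event 6 (t=30: SET b = 50): {a=37, b=50, c=6, d=0}
  after event 7 (t=38: SET b = 17): {a=37, b=17, c=6, d=0}
  after event 8 (t=43: INC d by 14): {a=37, b=17, c=6, d=14}
  after event 9 (t=48: DEL a): {b=17, c=6, d=14}
  after event 10 (t=52: INC c by 11): {b=17, c=17, d=14}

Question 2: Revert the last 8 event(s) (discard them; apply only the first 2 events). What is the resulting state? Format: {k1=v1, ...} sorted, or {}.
Answer: {b=1, d=0}

Derivation:
Keep first 2 events (discard last 8):
  after event 1 (t=9: INC b by 1): {b=1}
  after event 2 (t=12: SET d = 0): {b=1, d=0}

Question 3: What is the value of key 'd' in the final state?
Answer: 14

Derivation:
Track key 'd' through all 10 events:
  event 1 (t=9: INC b by 1): d unchanged
  event 2 (t=12: SET d = 0): d (absent) -> 0
  event 3 (t=18: SET a = 37): d unchanged
  event 4 (t=19: DEC c by 5): d unchanged
  event 5 (t=21: INC c by 11): d unchanged
  event 6 (t=30: SET b = 50): d unchanged
  event 7 (t=38: SET b = 17): d unchanged
  event 8 (t=43: INC d by 14): d 0 -> 14
  event 9 (t=48: DEL a): d unchanged
  event 10 (t=52: INC c by 11): d unchanged
Final: d = 14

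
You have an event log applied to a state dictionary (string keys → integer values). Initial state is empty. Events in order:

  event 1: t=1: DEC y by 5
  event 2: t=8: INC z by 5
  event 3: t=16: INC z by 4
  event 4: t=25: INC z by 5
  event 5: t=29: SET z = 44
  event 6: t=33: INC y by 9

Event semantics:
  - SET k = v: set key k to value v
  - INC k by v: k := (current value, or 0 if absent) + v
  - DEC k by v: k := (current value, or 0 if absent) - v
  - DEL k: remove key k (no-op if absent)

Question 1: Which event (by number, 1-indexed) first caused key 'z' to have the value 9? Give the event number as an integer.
Looking for first event where z becomes 9:
  event 2: z = 5
  event 3: z 5 -> 9  <-- first match

Answer: 3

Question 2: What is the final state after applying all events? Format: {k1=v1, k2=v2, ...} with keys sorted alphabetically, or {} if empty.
Answer: {y=4, z=44}

Derivation:
  after event 1 (t=1: DEC y by 5): {y=-5}
  after event 2 (t=8: INC z by 5): {y=-5, z=5}
  after event 3 (t=16: INC z by 4): {y=-5, z=9}
  after event 4 (t=25: INC z by 5): {y=-5, z=14}
  after event 5 (t=29: SET z = 44): {y=-5, z=44}
  after event 6 (t=33: INC y by 9): {y=4, z=44}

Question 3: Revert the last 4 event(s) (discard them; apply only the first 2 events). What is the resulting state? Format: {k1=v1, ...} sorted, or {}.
Keep first 2 events (discard last 4):
  after event 1 (t=1: DEC y by 5): {y=-5}
  after event 2 (t=8: INC z by 5): {y=-5, z=5}

Answer: {y=-5, z=5}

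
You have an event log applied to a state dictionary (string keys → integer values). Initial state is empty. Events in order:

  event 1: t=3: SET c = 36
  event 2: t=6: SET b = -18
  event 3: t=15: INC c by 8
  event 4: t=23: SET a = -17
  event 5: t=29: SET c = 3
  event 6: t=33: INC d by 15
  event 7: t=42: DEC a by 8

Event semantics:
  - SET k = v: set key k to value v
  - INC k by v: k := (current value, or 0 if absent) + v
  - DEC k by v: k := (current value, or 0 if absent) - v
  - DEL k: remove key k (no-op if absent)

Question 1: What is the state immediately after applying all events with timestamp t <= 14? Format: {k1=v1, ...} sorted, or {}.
Answer: {b=-18, c=36}

Derivation:
Apply events with t <= 14 (2 events):
  after event 1 (t=3: SET c = 36): {c=36}
  after event 2 (t=6: SET b = -18): {b=-18, c=36}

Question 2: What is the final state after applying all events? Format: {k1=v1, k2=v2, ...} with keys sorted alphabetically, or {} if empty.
Answer: {a=-25, b=-18, c=3, d=15}

Derivation:
  after event 1 (t=3: SET c = 36): {c=36}
  after event 2 (t=6: SET b = -18): {b=-18, c=36}
  after event 3 (t=15: INC c by 8): {b=-18, c=44}
  after event 4 (t=23: SET a = -17): {a=-17, b=-18, c=44}
  after event 5 (t=29: SET c = 3): {a=-17, b=-18, c=3}
  after event 6 (t=33: INC d by 15): {a=-17, b=-18, c=3, d=15}
  after event 7 (t=42: DEC a by 8): {a=-25, b=-18, c=3, d=15}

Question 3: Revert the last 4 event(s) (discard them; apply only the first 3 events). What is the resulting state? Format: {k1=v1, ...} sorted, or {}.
Keep first 3 events (discard last 4):
  after event 1 (t=3: SET c = 36): {c=36}
  after event 2 (t=6: SET b = -18): {b=-18, c=36}
  after event 3 (t=15: INC c by 8): {b=-18, c=44}

Answer: {b=-18, c=44}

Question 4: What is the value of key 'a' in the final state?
Answer: -25

Derivation:
Track key 'a' through all 7 events:
  event 1 (t=3: SET c = 36): a unchanged
  event 2 (t=6: SET b = -18): a unchanged
  event 3 (t=15: INC c by 8): a unchanged
  event 4 (t=23: SET a = -17): a (absent) -> -17
  event 5 (t=29: SET c = 3): a unchanged
  event 6 (t=33: INC d by 15): a unchanged
  event 7 (t=42: DEC a by 8): a -17 -> -25
Final: a = -25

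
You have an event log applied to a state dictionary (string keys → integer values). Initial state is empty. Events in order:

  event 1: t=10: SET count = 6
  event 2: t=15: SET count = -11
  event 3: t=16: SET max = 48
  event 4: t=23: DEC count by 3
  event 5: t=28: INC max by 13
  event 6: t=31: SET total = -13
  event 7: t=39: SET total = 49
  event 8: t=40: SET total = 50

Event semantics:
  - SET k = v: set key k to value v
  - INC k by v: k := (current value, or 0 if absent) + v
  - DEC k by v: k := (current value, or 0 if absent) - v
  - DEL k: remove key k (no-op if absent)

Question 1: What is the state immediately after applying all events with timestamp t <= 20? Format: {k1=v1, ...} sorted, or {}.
Answer: {count=-11, max=48}

Derivation:
Apply events with t <= 20 (3 events):
  after event 1 (t=10: SET count = 6): {count=6}
  after event 2 (t=15: SET count = -11): {count=-11}
  after event 3 (t=16: SET max = 48): {count=-11, max=48}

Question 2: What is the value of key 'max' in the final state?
Answer: 61

Derivation:
Track key 'max' through all 8 events:
  event 1 (t=10: SET count = 6): max unchanged
  event 2 (t=15: SET count = -11): max unchanged
  event 3 (t=16: SET max = 48): max (absent) -> 48
  event 4 (t=23: DEC count by 3): max unchanged
  event 5 (t=28: INC max by 13): max 48 -> 61
  event 6 (t=31: SET total = -13): max unchanged
  event 7 (t=39: SET total = 49): max unchanged
  event 8 (t=40: SET total = 50): max unchanged
Final: max = 61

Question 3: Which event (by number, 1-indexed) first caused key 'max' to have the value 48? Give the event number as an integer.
Answer: 3

Derivation:
Looking for first event where max becomes 48:
  event 3: max (absent) -> 48  <-- first match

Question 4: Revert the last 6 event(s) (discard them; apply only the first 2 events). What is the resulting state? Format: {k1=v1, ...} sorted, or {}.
Keep first 2 events (discard last 6):
  after event 1 (t=10: SET count = 6): {count=6}
  after event 2 (t=15: SET count = -11): {count=-11}

Answer: {count=-11}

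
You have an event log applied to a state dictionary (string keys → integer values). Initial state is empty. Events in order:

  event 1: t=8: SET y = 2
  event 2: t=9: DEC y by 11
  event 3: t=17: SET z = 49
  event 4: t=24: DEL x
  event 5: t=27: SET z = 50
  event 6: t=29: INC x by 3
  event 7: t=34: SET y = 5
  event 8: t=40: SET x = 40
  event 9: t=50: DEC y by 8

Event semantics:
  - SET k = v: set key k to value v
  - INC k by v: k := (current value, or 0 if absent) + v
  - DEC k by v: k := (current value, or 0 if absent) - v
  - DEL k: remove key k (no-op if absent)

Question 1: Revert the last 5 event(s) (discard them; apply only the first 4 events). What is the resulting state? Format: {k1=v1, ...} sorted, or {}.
Keep first 4 events (discard last 5):
  after event 1 (t=8: SET y = 2): {y=2}
  after event 2 (t=9: DEC y by 11): {y=-9}
  after event 3 (t=17: SET z = 49): {y=-9, z=49}
  after event 4 (t=24: DEL x): {y=-9, z=49}

Answer: {y=-9, z=49}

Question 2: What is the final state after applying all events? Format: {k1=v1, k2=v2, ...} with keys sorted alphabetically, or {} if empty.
  after event 1 (t=8: SET y = 2): {y=2}
  after event 2 (t=9: DEC y by 11): {y=-9}
  after event 3 (t=17: SET z = 49): {y=-9, z=49}
  after event 4 (t=24: DEL x): {y=-9, z=49}
  after event 5 (t=27: SET z = 50): {y=-9, z=50}
  after event 6 (t=29: INC x by 3): {x=3, y=-9, z=50}
  after event 7 (t=34: SET y = 5): {x=3, y=5, z=50}
  after event 8 (t=40: SET x = 40): {x=40, y=5, z=50}
  after event 9 (t=50: DEC y by 8): {x=40, y=-3, z=50}

Answer: {x=40, y=-3, z=50}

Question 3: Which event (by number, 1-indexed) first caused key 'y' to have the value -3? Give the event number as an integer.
Answer: 9

Derivation:
Looking for first event where y becomes -3:
  event 1: y = 2
  event 2: y = -9
  event 3: y = -9
  event 4: y = -9
  event 5: y = -9
  event 6: y = -9
  event 7: y = 5
  event 8: y = 5
  event 9: y 5 -> -3  <-- first match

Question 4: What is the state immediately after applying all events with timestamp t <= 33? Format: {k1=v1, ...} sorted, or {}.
Apply events with t <= 33 (6 events):
  after event 1 (t=8: SET y = 2): {y=2}
  after event 2 (t=9: DEC y by 11): {y=-9}
  after event 3 (t=17: SET z = 49): {y=-9, z=49}
  after event 4 (t=24: DEL x): {y=-9, z=49}
  after event 5 (t=27: SET z = 50): {y=-9, z=50}
  after event 6 (t=29: INC x by 3): {x=3, y=-9, z=50}

Answer: {x=3, y=-9, z=50}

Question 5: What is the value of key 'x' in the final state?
Track key 'x' through all 9 events:
  event 1 (t=8: SET y = 2): x unchanged
  event 2 (t=9: DEC y by 11): x unchanged
  event 3 (t=17: SET z = 49): x unchanged
  event 4 (t=24: DEL x): x (absent) -> (absent)
  event 5 (t=27: SET z = 50): x unchanged
  event 6 (t=29: INC x by 3): x (absent) -> 3
  event 7 (t=34: SET y = 5): x unchanged
  event 8 (t=40: SET x = 40): x 3 -> 40
  event 9 (t=50: DEC y by 8): x unchanged
Final: x = 40

Answer: 40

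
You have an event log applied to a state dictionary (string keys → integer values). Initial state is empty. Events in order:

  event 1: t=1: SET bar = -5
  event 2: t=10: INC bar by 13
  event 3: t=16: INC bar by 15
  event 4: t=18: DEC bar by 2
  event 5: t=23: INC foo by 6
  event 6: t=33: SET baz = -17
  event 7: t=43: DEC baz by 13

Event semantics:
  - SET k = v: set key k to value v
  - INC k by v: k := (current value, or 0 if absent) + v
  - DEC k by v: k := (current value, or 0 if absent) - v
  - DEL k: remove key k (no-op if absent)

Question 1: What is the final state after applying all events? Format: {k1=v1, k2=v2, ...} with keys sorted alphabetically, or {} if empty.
  after event 1 (t=1: SET bar = -5): {bar=-5}
  after event 2 (t=10: INC bar by 13): {bar=8}
  after event 3 (t=16: INC bar by 15): {bar=23}
  after event 4 (t=18: DEC bar by 2): {bar=21}
  after event 5 (t=23: INC foo by 6): {bar=21, foo=6}
  after event 6 (t=33: SET baz = -17): {bar=21, baz=-17, foo=6}
  after event 7 (t=43: DEC baz by 13): {bar=21, baz=-30, foo=6}

Answer: {bar=21, baz=-30, foo=6}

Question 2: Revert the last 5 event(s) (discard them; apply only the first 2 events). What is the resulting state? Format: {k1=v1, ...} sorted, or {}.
Keep first 2 events (discard last 5):
  after event 1 (t=1: SET bar = -5): {bar=-5}
  after event 2 (t=10: INC bar by 13): {bar=8}

Answer: {bar=8}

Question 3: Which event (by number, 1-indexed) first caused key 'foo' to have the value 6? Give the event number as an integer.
Answer: 5

Derivation:
Looking for first event where foo becomes 6:
  event 5: foo (absent) -> 6  <-- first match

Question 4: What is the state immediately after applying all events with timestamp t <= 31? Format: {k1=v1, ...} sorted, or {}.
Apply events with t <= 31 (5 events):
  after event 1 (t=1: SET bar = -5): {bar=-5}
  after event 2 (t=10: INC bar by 13): {bar=8}
  after event 3 (t=16: INC bar by 15): {bar=23}
  after event 4 (t=18: DEC bar by 2): {bar=21}
  after event 5 (t=23: INC foo by 6): {bar=21, foo=6}

Answer: {bar=21, foo=6}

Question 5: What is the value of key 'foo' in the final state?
Answer: 6

Derivation:
Track key 'foo' through all 7 events:
  event 1 (t=1: SET bar = -5): foo unchanged
  event 2 (t=10: INC bar by 13): foo unchanged
  event 3 (t=16: INC bar by 15): foo unchanged
  event 4 (t=18: DEC bar by 2): foo unchanged
  event 5 (t=23: INC foo by 6): foo (absent) -> 6
  event 6 (t=33: SET baz = -17): foo unchanged
  event 7 (t=43: DEC baz by 13): foo unchanged
Final: foo = 6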